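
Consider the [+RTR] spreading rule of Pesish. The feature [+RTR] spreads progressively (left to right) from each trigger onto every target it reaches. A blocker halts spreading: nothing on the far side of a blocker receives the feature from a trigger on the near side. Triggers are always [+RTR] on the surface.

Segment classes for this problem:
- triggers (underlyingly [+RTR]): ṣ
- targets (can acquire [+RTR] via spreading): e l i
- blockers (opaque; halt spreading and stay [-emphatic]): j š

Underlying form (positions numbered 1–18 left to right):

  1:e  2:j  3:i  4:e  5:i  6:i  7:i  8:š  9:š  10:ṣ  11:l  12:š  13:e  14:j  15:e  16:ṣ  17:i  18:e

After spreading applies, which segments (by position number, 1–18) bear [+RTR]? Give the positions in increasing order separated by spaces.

From /ṣ/ at 10 rightward: 11 /l/ → [+RTR]; 12 /š/ blocks.
From /ṣ/ at 16 rightward: 17 /i/ → [+RTR]; 18 /e/ → [+RTR]; word edge.
Targets with no active source: positions 1 3 4 5 6 7 13 15 stay [-emphatic].

10 11 16 17 18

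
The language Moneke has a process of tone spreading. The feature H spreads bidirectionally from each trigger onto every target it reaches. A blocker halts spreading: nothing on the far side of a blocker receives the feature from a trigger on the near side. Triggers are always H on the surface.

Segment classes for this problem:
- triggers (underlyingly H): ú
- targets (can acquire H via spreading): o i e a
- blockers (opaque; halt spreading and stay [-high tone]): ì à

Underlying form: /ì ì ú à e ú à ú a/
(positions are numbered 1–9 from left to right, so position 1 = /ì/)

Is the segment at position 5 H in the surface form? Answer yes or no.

From /ú/ at 3 rightward: 4 /à/ blocks.
From /ú/ at 3 leftward: 2 /ì/ blocks.
From /ú/ at 6 rightward: 7 /à/ blocks.
From /ú/ at 6 leftward: 5 /e/ → H; 4 /à/ blocks.
From /ú/ at 8 rightward: 9 /a/ → H; word edge.
From /ú/ at 8 leftward: 7 /à/ blocks.
H positions on the surface: 3 5 6 8 9.

yes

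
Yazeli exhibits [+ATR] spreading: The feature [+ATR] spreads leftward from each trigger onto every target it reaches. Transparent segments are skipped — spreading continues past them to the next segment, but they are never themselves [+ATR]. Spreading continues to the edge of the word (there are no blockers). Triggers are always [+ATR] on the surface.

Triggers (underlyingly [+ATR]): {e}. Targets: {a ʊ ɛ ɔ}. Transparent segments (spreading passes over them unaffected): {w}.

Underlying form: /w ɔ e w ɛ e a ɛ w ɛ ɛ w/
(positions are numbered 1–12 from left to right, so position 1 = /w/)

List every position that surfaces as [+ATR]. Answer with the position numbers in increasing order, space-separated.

From /e/ at 3 leftward: 2 /ɔ/ → [+ATR]; 1 /w/ transparent; word edge.
From /e/ at 6 leftward: 5 /ɛ/ → [+ATR]; 4 /w/ transparent; 3 /e/ is itself a trigger — this domain ends here.
Targets with no active source: positions 7 8 10 11 stay [-ATR].

2 3 5 6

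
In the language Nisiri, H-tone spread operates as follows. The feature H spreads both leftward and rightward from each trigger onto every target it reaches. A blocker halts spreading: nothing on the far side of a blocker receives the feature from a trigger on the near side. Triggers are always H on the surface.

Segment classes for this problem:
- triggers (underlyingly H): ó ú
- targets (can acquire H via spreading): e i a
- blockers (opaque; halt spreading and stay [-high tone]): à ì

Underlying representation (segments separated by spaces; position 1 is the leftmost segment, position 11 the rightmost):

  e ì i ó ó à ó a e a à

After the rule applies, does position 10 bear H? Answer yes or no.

yes

From /ó/ at 4 rightward: 5 /ó/ is itself a trigger — this domain ends here.
From /ó/ at 4 leftward: 3 /i/ → H; 2 /ì/ blocks.
From /ó/ at 5 rightward: 6 /à/ blocks.
From /ó/ at 5 leftward: 4 /ó/ is itself a trigger — this domain ends here.
From /ó/ at 7 rightward: 8 /a/ → H; 9 /e/ → H; 10 /a/ → H; 11 /à/ blocks.
From /ó/ at 7 leftward: 6 /à/ blocks.
Target with no active source: position 1 stays [-high tone].
H positions on the surface: 3 4 5 7 8 9 10.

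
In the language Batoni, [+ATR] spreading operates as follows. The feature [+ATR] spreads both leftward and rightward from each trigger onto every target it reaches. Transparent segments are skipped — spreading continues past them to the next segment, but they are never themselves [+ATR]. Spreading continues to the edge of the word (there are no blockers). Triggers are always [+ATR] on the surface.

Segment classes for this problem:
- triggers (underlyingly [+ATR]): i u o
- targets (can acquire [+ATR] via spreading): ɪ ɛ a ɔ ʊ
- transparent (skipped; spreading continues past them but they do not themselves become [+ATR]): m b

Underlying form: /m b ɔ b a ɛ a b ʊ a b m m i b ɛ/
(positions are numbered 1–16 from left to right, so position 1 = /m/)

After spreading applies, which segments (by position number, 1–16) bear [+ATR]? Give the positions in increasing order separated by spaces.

From /i/ at 14 rightward: 15 /b/ transparent; 16 /ɛ/ → [+ATR]; word edge.
From /i/ at 14 leftward: 13 /m/ transparent; 12 /m/ transparent; 11 /b/ transparent; 10 /a/ → [+ATR]; 9 /ʊ/ → [+ATR]; 8 /b/ transparent; 7 /a/ → [+ATR]; 6 /ɛ/ → [+ATR]; 5 /a/ → [+ATR]; 4 /b/ transparent; 3 /ɔ/ → [+ATR]; 2 /b/ transparent; 1 /m/ transparent; word edge.

3 5 6 7 9 10 14 16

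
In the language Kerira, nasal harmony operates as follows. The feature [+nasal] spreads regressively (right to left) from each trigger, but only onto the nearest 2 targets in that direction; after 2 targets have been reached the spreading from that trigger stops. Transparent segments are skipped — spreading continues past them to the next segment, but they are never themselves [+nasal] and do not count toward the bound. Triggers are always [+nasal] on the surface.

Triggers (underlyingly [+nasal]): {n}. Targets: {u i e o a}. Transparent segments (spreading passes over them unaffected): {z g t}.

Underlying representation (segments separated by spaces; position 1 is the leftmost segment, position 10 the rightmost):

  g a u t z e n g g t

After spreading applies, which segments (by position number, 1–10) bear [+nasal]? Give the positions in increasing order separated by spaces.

From /n/ at 7 leftward: 6 /e/ → [+nasal]; 5 /z/ transparent; 4 /t/ transparent; 3 /u/ → [+nasal]; bound reached.
Target with no active source: position 2 stays [-nasal].

3 6 7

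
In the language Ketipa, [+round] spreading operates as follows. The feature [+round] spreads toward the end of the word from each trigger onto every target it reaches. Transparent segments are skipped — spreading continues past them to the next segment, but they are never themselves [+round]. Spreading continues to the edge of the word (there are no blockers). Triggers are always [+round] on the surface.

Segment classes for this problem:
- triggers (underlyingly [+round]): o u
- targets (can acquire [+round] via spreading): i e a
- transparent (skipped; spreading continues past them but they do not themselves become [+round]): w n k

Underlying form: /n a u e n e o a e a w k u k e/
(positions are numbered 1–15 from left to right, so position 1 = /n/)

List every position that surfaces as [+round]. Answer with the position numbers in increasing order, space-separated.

3 4 6 7 8 9 10 13 15

From /u/ at 3 rightward: 4 /e/ → [+round]; 5 /n/ transparent; 6 /e/ → [+round]; 7 /o/ is itself a trigger — this domain ends here.
From /o/ at 7 rightward: 8 /a/ → [+round]; 9 /e/ → [+round]; 10 /a/ → [+round]; 11 /w/ transparent; 12 /k/ transparent; 13 /u/ is itself a trigger — this domain ends here.
From /u/ at 13 rightward: 14 /k/ transparent; 15 /e/ → [+round]; word edge.
Target with no active source: position 2 stays [-round].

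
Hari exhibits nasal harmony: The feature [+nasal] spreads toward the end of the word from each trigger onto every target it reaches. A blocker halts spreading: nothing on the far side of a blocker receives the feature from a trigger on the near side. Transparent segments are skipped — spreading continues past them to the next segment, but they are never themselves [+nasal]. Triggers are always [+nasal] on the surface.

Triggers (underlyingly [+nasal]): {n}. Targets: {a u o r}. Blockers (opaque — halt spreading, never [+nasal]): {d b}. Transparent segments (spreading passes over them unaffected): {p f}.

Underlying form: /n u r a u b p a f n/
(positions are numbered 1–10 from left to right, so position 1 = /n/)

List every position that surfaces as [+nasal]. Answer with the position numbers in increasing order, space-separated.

1 2 3 4 5 10

From /n/ at 1 rightward: 2 /u/ → [+nasal]; 3 /r/ → [+nasal]; 4 /a/ → [+nasal]; 5 /u/ → [+nasal]; 6 /b/ blocks.
From /n/ at 10 rightward: word edge.
Target with no active source: position 8 stays [-nasal].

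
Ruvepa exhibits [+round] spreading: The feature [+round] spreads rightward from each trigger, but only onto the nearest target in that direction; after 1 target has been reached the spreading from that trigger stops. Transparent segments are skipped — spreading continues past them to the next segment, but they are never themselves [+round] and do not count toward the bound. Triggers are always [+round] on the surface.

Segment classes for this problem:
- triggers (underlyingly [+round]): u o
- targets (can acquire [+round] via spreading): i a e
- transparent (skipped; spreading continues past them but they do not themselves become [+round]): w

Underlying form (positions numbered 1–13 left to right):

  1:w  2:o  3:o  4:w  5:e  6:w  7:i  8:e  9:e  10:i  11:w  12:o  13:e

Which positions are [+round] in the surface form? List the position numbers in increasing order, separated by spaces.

From /o/ at 2 rightward: 3 /o/ is itself a trigger — this domain ends here.
From /o/ at 3 rightward: 4 /w/ transparent; 5 /e/ → [+round]; bound reached.
From /o/ at 12 rightward: 13 /e/ → [+round]; bound reached.
Targets with no active source: positions 7 8 9 10 stay [-round].

2 3 5 12 13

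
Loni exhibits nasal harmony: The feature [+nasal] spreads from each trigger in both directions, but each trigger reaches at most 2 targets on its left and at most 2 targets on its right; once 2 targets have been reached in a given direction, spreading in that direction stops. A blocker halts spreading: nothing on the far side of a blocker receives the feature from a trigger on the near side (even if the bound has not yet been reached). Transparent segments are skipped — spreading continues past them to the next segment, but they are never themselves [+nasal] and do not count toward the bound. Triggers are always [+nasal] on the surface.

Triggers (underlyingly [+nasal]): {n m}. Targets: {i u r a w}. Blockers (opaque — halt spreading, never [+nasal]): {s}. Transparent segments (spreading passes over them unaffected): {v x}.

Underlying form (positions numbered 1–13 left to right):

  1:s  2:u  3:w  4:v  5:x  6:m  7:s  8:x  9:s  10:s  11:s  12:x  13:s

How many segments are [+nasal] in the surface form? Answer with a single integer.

3

From /m/ at 6 rightward: 7 /s/ blocks.
From /m/ at 6 leftward: 5 /x/ transparent; 4 /v/ transparent; 3 /w/ → [+nasal]; 2 /u/ → [+nasal]; bound reached.
[+nasal] positions on the surface: 2 3 6.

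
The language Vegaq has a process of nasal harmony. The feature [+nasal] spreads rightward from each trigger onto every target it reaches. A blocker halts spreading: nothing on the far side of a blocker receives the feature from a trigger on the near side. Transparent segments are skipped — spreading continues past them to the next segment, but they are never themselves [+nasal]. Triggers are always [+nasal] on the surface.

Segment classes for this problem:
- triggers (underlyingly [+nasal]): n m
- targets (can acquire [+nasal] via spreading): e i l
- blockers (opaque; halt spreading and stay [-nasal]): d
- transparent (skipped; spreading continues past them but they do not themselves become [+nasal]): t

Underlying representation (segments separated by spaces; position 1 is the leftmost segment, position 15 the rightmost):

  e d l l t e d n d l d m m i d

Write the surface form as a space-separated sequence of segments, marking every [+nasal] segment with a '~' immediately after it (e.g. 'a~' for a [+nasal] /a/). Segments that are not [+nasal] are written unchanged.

e d l l t e d n~ d l d m~ m~ i~ d

From /n/ at 8 rightward: 9 /d/ blocks.
From /m/ at 12 rightward: 13 /m/ is itself a trigger — this domain ends here.
From /m/ at 13 rightward: 14 /i/ → [+nasal]; 15 /d/ blocks.
Targets with no active source: positions 1 3 4 6 10 stay [-nasal].
[+nasal] positions on the surface: 8 12 13 14.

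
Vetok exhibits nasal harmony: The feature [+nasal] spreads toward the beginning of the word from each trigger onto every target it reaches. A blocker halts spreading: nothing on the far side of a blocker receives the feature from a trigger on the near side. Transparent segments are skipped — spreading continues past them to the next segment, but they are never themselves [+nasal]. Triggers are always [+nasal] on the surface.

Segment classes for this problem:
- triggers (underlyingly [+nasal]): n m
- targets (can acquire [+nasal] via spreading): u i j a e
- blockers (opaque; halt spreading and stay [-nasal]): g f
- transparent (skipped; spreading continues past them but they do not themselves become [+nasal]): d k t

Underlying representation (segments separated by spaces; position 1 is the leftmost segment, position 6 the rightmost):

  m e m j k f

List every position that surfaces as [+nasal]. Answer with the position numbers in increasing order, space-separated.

From /m/ at 1 leftward: word edge.
From /m/ at 3 leftward: 2 /e/ → [+nasal]; 1 /m/ is itself a trigger — this domain ends here.
Target with no active source: position 4 stays [-nasal].

1 2 3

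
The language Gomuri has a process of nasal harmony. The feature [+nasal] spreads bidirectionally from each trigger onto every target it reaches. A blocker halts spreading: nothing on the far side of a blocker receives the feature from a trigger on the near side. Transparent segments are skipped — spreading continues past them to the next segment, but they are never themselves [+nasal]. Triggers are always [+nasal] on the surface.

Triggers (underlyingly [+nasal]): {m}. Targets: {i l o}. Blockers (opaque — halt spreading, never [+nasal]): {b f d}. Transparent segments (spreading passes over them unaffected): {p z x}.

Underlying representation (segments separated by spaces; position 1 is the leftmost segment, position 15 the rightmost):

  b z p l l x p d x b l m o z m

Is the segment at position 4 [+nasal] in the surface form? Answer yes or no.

From /m/ at 12 rightward: 13 /o/ → [+nasal]; 14 /z/ transparent; 15 /m/ is itself a trigger — this domain ends here.
From /m/ at 12 leftward: 11 /l/ → [+nasal]; 10 /b/ blocks.
From /m/ at 15 rightward: word edge.
From /m/ at 15 leftward: 14 /z/ transparent; 13 /o/ → [+nasal]; 12 /m/ is itself a trigger — this domain ends here.
Targets with no active source: positions 4 5 stay [-nasal].
[+nasal] positions on the surface: 11 12 13 15.

no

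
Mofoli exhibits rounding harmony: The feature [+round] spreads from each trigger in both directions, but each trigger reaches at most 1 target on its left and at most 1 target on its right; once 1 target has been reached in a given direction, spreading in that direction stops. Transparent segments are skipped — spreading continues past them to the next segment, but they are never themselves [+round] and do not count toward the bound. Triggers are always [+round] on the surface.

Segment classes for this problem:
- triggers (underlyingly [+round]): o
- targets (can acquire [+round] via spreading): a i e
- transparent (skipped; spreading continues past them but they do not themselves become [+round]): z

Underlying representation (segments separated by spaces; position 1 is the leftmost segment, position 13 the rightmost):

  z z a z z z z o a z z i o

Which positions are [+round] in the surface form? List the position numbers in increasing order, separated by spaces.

From /o/ at 8 rightward: 9 /a/ → [+round]; bound reached.
From /o/ at 8 leftward: 7 /z/ transparent; 6 /z/ transparent; 5 /z/ transparent; 4 /z/ transparent; 3 /a/ → [+round]; bound reached.
From /o/ at 13 rightward: word edge.
From /o/ at 13 leftward: 12 /i/ → [+round]; bound reached.

3 8 9 12 13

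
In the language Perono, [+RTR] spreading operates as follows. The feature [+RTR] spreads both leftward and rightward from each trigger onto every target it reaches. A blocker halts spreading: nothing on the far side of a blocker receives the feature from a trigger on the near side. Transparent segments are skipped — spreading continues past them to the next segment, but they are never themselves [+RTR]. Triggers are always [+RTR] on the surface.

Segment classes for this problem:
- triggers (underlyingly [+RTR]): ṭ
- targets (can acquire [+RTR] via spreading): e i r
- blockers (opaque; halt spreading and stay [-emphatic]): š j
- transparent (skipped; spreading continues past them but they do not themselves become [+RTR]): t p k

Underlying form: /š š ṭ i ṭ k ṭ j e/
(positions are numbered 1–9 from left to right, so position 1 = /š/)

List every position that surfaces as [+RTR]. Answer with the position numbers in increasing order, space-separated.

3 4 5 7

From /ṭ/ at 3 rightward: 4 /i/ → [+RTR]; 5 /ṭ/ is itself a trigger — this domain ends here.
From /ṭ/ at 3 leftward: 2 /š/ blocks.
From /ṭ/ at 5 rightward: 6 /k/ transparent; 7 /ṭ/ is itself a trigger — this domain ends here.
From /ṭ/ at 5 leftward: 4 /i/ → [+RTR]; 3 /ṭ/ is itself a trigger — this domain ends here.
From /ṭ/ at 7 rightward: 8 /j/ blocks.
From /ṭ/ at 7 leftward: 6 /k/ transparent; 5 /ṭ/ is itself a trigger — this domain ends here.
Target with no active source: position 9 stays [-emphatic].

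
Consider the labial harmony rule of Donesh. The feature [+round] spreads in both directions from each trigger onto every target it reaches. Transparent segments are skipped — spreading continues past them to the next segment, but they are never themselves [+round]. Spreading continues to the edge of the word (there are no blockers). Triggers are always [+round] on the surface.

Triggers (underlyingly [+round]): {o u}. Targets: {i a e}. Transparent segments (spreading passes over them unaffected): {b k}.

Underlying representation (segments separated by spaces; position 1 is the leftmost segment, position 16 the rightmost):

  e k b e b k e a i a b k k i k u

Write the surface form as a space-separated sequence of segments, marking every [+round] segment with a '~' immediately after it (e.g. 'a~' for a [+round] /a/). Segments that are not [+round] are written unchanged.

e~ k b e~ b k e~ a~ i~ a~ b k k i~ k u~

From /u/ at 16 rightward: word edge.
From /u/ at 16 leftward: 15 /k/ transparent; 14 /i/ → [+round]; 13 /k/ transparent; 12 /k/ transparent; 11 /b/ transparent; 10 /a/ → [+round]; 9 /i/ → [+round]; 8 /a/ → [+round]; 7 /e/ → [+round]; 6 /k/ transparent; 5 /b/ transparent; 4 /e/ → [+round]; 3 /b/ transparent; 2 /k/ transparent; 1 /e/ → [+round]; word edge.
[+round] positions on the surface: 1 4 7 8 9 10 14 16.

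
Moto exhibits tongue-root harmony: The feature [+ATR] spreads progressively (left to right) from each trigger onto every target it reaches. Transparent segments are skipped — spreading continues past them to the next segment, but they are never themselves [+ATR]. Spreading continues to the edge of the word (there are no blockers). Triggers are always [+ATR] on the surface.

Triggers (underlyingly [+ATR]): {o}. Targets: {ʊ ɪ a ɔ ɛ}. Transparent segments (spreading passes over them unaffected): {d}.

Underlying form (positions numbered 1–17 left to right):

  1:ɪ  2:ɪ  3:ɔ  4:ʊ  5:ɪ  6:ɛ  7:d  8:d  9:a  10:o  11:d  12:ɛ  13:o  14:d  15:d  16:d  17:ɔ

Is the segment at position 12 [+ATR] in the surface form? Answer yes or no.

From /o/ at 10 rightward: 11 /d/ transparent; 12 /ɛ/ → [+ATR]; 13 /o/ is itself a trigger — this domain ends here.
From /o/ at 13 rightward: 14 /d/ transparent; 15 /d/ transparent; 16 /d/ transparent; 17 /ɔ/ → [+ATR]; word edge.
Targets with no active source: positions 1 2 3 4 5 6 9 stay [-ATR].
[+ATR] positions on the surface: 10 12 13 17.

yes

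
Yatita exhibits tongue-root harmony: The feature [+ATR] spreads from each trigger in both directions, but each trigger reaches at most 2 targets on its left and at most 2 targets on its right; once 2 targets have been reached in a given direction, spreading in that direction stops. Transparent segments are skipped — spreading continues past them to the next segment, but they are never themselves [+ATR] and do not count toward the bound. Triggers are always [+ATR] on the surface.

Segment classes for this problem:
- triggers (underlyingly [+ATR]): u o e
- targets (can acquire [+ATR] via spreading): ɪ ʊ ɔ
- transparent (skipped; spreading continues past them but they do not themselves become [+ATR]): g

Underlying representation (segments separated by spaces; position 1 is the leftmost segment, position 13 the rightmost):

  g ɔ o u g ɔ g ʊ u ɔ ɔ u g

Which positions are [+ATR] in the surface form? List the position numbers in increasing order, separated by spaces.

2 3 4 6 8 9 10 11 12

From /o/ at 3 rightward: 4 /u/ is itself a trigger — this domain ends here.
From /o/ at 3 leftward: 2 /ɔ/ → [+ATR]; 1 /g/ transparent; word edge.
From /u/ at 4 rightward: 5 /g/ transparent; 6 /ɔ/ → [+ATR]; 7 /g/ transparent; 8 /ʊ/ → [+ATR]; bound reached.
From /u/ at 4 leftward: 3 /o/ is itself a trigger — this domain ends here.
From /u/ at 9 rightward: 10 /ɔ/ → [+ATR]; 11 /ɔ/ → [+ATR]; bound reached.
From /u/ at 9 leftward: 8 /ʊ/ → [+ATR]; 7 /g/ transparent; 6 /ɔ/ → [+ATR]; bound reached.
From /u/ at 12 rightward: 13 /g/ transparent; word edge.
From /u/ at 12 leftward: 11 /ɔ/ → [+ATR]; 10 /ɔ/ → [+ATR]; bound reached.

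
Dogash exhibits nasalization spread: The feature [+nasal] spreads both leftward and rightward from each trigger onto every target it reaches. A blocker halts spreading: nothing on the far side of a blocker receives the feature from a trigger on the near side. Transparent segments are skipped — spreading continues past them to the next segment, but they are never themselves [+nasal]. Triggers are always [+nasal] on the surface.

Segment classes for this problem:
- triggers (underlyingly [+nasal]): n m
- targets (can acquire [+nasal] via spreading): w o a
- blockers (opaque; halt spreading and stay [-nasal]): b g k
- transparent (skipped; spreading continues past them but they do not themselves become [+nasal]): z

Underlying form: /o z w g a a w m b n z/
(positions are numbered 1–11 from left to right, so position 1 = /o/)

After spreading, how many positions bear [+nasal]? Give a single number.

5

From /m/ at 8 rightward: 9 /b/ blocks.
From /m/ at 8 leftward: 7 /w/ → [+nasal]; 6 /a/ → [+nasal]; 5 /a/ → [+nasal]; 4 /g/ blocks.
From /n/ at 10 rightward: 11 /z/ transparent; word edge.
From /n/ at 10 leftward: 9 /b/ blocks.
Targets with no active source: positions 1 3 stay [-nasal].
[+nasal] positions on the surface: 5 6 7 8 10.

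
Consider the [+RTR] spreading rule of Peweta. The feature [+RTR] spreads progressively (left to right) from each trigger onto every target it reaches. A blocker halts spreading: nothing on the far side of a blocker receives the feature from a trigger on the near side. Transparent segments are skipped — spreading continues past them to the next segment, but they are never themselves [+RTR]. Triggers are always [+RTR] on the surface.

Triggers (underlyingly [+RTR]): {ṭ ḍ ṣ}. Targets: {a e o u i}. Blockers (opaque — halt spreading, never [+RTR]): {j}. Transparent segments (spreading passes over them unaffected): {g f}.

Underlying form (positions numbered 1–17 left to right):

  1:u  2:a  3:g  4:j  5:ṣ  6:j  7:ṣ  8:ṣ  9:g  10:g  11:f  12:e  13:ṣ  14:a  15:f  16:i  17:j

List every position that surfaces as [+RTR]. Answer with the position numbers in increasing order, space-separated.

From /ṣ/ at 5 rightward: 6 /j/ blocks.
From /ṣ/ at 7 rightward: 8 /ṣ/ is itself a trigger — this domain ends here.
From /ṣ/ at 8 rightward: 9 /g/ transparent; 10 /g/ transparent; 11 /f/ transparent; 12 /e/ → [+RTR]; 13 /ṣ/ is itself a trigger — this domain ends here.
From /ṣ/ at 13 rightward: 14 /a/ → [+RTR]; 15 /f/ transparent; 16 /i/ → [+RTR]; 17 /j/ blocks.
Targets with no active source: positions 1 2 stay [-emphatic].

5 7 8 12 13 14 16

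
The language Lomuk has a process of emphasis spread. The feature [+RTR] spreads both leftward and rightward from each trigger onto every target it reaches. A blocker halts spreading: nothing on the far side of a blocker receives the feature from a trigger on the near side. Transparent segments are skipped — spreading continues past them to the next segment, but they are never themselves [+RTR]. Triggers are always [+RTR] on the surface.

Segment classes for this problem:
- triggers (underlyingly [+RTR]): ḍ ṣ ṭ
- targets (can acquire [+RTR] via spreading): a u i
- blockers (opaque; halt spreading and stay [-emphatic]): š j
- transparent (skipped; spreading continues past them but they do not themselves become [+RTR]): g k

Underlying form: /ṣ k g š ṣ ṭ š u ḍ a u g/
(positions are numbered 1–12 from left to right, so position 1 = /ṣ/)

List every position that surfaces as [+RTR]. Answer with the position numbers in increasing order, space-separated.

1 5 6 8 9 10 11

From /ṣ/ at 1 rightward: 2 /k/ transparent; 3 /g/ transparent; 4 /š/ blocks.
From /ṣ/ at 1 leftward: word edge.
From /ṣ/ at 5 rightward: 6 /ṭ/ is itself a trigger — this domain ends here.
From /ṣ/ at 5 leftward: 4 /š/ blocks.
From /ṭ/ at 6 rightward: 7 /š/ blocks.
From /ṭ/ at 6 leftward: 5 /ṣ/ is itself a trigger — this domain ends here.
From /ḍ/ at 9 rightward: 10 /a/ → [+RTR]; 11 /u/ → [+RTR]; 12 /g/ transparent; word edge.
From /ḍ/ at 9 leftward: 8 /u/ → [+RTR]; 7 /š/ blocks.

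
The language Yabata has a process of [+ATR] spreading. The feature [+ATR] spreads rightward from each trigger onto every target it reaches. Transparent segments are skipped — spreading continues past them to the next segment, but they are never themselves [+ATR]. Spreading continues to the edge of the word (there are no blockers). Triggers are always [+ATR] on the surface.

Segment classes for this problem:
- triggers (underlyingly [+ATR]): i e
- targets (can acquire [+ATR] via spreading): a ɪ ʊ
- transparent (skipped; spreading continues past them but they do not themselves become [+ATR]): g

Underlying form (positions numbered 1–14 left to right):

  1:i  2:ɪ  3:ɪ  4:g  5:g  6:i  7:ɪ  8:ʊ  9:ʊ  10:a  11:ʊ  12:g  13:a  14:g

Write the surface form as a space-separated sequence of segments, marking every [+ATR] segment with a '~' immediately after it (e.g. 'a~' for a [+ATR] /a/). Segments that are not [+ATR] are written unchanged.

From /i/ at 1 rightward: 2 /ɪ/ → [+ATR]; 3 /ɪ/ → [+ATR]; 4 /g/ transparent; 5 /g/ transparent; 6 /i/ is itself a trigger — this domain ends here.
From /i/ at 6 rightward: 7 /ɪ/ → [+ATR]; 8 /ʊ/ → [+ATR]; 9 /ʊ/ → [+ATR]; 10 /a/ → [+ATR]; 11 /ʊ/ → [+ATR]; 12 /g/ transparent; 13 /a/ → [+ATR]; 14 /g/ transparent; word edge.
[+ATR] positions on the surface: 1 2 3 6 7 8 9 10 11 13.

i~ ɪ~ ɪ~ g g i~ ɪ~ ʊ~ ʊ~ a~ ʊ~ g a~ g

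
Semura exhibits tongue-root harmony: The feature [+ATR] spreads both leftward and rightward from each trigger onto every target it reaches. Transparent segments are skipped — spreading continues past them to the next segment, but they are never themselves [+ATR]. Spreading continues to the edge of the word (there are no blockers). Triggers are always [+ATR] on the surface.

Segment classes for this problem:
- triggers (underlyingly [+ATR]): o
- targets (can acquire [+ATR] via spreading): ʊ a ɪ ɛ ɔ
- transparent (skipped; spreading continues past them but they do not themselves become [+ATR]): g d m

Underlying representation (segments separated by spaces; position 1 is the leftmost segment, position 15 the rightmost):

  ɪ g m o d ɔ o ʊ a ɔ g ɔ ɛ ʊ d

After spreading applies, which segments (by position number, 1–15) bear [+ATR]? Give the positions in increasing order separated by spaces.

1 4 6 7 8 9 10 12 13 14

From /o/ at 4 rightward: 5 /d/ transparent; 6 /ɔ/ → [+ATR]; 7 /o/ is itself a trigger — this domain ends here.
From /o/ at 4 leftward: 3 /m/ transparent; 2 /g/ transparent; 1 /ɪ/ → [+ATR]; word edge.
From /o/ at 7 rightward: 8 /ʊ/ → [+ATR]; 9 /a/ → [+ATR]; 10 /ɔ/ → [+ATR]; 11 /g/ transparent; 12 /ɔ/ → [+ATR]; 13 /ɛ/ → [+ATR]; 14 /ʊ/ → [+ATR]; 15 /d/ transparent; word edge.
From /o/ at 7 leftward: 6 /ɔ/ → [+ATR]; 5 /d/ transparent; 4 /o/ is itself a trigger — this domain ends here.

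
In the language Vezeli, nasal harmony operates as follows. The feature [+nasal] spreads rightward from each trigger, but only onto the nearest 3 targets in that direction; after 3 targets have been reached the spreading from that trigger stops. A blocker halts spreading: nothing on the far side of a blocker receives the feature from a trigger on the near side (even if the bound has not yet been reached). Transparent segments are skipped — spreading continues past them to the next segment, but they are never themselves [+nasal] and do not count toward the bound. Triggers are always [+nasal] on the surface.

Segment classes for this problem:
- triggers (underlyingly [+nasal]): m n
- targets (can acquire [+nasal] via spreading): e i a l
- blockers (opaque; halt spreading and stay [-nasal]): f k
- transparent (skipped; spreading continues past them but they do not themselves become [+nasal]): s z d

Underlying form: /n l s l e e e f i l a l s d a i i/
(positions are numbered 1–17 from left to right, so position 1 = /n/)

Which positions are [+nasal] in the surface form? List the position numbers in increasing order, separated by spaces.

1 2 4 5

From /n/ at 1 rightward: 2 /l/ → [+nasal]; 3 /s/ transparent; 4 /l/ → [+nasal]; 5 /e/ → [+nasal]; bound reached.
Targets with no active source: positions 6 7 9 10 11 12 15 16 17 stay [-nasal].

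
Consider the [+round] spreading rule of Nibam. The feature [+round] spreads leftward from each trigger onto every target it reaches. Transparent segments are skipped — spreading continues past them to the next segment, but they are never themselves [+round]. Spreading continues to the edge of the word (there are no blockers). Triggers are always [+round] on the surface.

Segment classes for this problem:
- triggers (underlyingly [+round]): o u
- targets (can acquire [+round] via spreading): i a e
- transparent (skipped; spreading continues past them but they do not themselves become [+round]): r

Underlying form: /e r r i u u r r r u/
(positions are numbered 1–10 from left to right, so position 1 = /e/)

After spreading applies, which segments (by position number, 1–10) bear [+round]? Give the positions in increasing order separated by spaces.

From /u/ at 5 leftward: 4 /i/ → [+round]; 3 /r/ transparent; 2 /r/ transparent; 1 /e/ → [+round]; word edge.
From /u/ at 6 leftward: 5 /u/ is itself a trigger — this domain ends here.
From /u/ at 10 leftward: 9 /r/ transparent; 8 /r/ transparent; 7 /r/ transparent; 6 /u/ is itself a trigger — this domain ends here.

1 4 5 6 10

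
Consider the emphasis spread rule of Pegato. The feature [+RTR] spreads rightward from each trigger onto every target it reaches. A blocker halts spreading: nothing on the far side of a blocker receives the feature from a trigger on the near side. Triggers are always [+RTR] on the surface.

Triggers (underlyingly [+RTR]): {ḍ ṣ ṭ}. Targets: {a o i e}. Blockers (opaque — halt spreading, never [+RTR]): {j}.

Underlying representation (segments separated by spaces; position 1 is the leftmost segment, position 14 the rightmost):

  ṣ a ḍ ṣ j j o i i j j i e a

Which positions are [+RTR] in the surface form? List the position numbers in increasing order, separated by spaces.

1 2 3 4

From /ṣ/ at 1 rightward: 2 /a/ → [+RTR]; 3 /ḍ/ is itself a trigger — this domain ends here.
From /ḍ/ at 3 rightward: 4 /ṣ/ is itself a trigger — this domain ends here.
From /ṣ/ at 4 rightward: 5 /j/ blocks.
Targets with no active source: positions 7 8 9 12 13 14 stay [-emphatic].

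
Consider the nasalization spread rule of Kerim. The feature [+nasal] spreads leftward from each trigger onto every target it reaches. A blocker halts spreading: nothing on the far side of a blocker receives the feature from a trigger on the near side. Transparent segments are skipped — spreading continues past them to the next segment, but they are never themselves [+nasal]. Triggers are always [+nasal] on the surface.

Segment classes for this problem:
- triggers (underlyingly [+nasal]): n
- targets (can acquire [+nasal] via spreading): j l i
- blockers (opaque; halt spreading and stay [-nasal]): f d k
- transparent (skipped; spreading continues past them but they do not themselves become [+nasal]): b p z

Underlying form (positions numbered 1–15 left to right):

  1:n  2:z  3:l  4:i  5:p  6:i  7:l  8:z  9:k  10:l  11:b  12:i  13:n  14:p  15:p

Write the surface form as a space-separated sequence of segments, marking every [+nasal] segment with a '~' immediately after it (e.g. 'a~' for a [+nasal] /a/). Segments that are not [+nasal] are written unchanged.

From /n/ at 1 leftward: word edge.
From /n/ at 13 leftward: 12 /i/ → [+nasal]; 11 /b/ transparent; 10 /l/ → [+nasal]; 9 /k/ blocks.
Targets with no active source: positions 3 4 6 7 stay [-nasal].
[+nasal] positions on the surface: 1 10 12 13.

n~ z l i p i l z k l~ b i~ n~ p p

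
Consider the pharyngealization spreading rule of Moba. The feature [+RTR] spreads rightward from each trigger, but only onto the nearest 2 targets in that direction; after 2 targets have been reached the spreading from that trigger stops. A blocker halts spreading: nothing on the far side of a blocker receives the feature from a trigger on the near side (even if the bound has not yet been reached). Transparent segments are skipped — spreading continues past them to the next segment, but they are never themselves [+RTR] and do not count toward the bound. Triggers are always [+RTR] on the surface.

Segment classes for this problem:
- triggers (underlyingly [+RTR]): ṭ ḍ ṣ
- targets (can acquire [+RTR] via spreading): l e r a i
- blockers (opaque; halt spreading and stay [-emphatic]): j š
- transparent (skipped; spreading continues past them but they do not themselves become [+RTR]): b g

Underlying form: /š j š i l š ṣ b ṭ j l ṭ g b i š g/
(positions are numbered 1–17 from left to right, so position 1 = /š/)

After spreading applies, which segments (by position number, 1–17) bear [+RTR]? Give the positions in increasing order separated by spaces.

7 9 12 15

From /ṣ/ at 7 rightward: 8 /b/ transparent; 9 /ṭ/ is itself a trigger — this domain ends here.
From /ṭ/ at 9 rightward: 10 /j/ blocks.
From /ṭ/ at 12 rightward: 13 /g/ transparent; 14 /b/ transparent; 15 /i/ → [+RTR]; 16 /š/ blocks.
Targets with no active source: positions 4 5 11 stay [-emphatic].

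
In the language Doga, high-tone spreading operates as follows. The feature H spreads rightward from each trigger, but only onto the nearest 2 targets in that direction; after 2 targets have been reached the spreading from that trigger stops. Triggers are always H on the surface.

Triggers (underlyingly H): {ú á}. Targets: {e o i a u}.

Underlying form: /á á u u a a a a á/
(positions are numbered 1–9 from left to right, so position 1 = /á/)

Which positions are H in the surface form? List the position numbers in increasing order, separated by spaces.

1 2 3 4 9

From /á/ at 1 rightward: 2 /á/ is itself a trigger — this domain ends here.
From /á/ at 2 rightward: 3 /u/ → H; 4 /u/ → H; bound reached.
From /á/ at 9 rightward: word edge.
Targets with no active source: positions 5 6 7 8 stay [-high tone].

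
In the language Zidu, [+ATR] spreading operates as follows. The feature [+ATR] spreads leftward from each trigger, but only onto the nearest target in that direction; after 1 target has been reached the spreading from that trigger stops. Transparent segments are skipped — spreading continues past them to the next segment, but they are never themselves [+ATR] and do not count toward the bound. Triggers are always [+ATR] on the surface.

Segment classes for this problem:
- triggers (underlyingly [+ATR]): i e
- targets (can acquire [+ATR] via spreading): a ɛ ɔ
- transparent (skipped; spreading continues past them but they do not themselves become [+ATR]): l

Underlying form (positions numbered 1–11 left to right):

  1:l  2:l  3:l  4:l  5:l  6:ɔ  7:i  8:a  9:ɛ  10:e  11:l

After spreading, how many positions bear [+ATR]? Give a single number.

From /i/ at 7 leftward: 6 /ɔ/ → [+ATR]; bound reached.
From /e/ at 10 leftward: 9 /ɛ/ → [+ATR]; bound reached.
Target with no active source: position 8 stays [-ATR].
[+ATR] positions on the surface: 6 7 9 10.

4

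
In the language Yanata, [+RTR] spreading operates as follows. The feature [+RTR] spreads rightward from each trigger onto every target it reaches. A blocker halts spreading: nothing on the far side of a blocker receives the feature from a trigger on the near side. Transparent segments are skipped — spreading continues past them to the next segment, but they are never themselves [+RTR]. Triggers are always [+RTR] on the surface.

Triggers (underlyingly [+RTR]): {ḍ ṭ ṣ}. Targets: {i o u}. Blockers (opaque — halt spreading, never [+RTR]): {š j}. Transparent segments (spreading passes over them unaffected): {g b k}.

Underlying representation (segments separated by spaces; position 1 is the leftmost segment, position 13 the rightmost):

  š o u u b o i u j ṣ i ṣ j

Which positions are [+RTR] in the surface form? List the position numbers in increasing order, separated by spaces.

10 11 12

From /ṣ/ at 10 rightward: 11 /i/ → [+RTR]; 12 /ṣ/ is itself a trigger — this domain ends here.
From /ṣ/ at 12 rightward: 13 /j/ blocks.
Targets with no active source: positions 2 3 4 6 7 8 stay [-emphatic].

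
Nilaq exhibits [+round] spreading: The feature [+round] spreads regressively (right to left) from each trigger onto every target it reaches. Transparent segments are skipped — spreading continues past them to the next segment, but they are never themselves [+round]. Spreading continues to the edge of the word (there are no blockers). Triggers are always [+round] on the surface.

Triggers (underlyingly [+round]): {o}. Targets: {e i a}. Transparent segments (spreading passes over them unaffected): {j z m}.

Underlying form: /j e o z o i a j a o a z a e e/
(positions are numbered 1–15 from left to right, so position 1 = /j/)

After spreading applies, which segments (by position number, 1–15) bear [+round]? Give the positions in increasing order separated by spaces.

From /o/ at 3 leftward: 2 /e/ → [+round]; 1 /j/ transparent; word edge.
From /o/ at 5 leftward: 4 /z/ transparent; 3 /o/ is itself a trigger — this domain ends here.
From /o/ at 10 leftward: 9 /a/ → [+round]; 8 /j/ transparent; 7 /a/ → [+round]; 6 /i/ → [+round]; 5 /o/ is itself a trigger — this domain ends here.
Targets with no active source: positions 11 13 14 15 stay [-round].

2 3 5 6 7 9 10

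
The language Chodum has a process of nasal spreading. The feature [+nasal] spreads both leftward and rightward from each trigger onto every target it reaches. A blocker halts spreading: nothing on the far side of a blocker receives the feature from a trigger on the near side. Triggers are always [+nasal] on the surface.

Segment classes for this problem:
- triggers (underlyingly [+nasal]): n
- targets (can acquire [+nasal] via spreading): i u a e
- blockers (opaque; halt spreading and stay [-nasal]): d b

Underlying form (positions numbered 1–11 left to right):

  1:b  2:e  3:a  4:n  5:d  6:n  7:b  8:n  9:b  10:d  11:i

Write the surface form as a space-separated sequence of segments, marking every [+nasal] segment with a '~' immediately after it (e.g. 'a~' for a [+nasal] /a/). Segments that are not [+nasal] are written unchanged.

b e~ a~ n~ d n~ b n~ b d i

From /n/ at 4 rightward: 5 /d/ blocks.
From /n/ at 4 leftward: 3 /a/ → [+nasal]; 2 /e/ → [+nasal]; 1 /b/ blocks.
From /n/ at 6 rightward: 7 /b/ blocks.
From /n/ at 6 leftward: 5 /d/ blocks.
From /n/ at 8 rightward: 9 /b/ blocks.
From /n/ at 8 leftward: 7 /b/ blocks.
Target with no active source: position 11 stays [-nasal].
[+nasal] positions on the surface: 2 3 4 6 8.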